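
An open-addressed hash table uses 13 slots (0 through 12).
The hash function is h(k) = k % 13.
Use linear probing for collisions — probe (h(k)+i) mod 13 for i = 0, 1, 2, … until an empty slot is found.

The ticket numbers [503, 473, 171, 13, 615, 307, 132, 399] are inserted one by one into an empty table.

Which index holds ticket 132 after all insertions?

3

503 hashes to 9; slot 9 is free -> place at 9.
473 hashes to 5; slot 5 is free -> place at 5.
171 hashes to 2; slot 2 is free -> place at 2.
13 hashes to 0; slot 0 is free -> place at 0.
615 hashes to 4; slot 4 is free -> place at 4.
307 hashes to 8; slot 8 is free -> place at 8.
132 hashes to 2; 2 taken -> place at 3.
399 hashes to 9; 9 taken -> place at 10.
Table: [13, —, 171, 132, 615, 473, —, —, 307, 503, 399, —, —]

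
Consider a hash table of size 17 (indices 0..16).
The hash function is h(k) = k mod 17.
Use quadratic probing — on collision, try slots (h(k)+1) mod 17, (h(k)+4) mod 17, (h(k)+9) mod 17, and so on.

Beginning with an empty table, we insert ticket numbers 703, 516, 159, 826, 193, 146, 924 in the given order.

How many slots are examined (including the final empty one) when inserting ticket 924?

Insert 703: h=6, slot 6 empty → index 6.
Insert 516: h=6, slot 6 occupied → index 7.
Insert 159: h=6, slots 6,7 occupied → index 10.
Insert 826: h=10, slot 10 occupied → index 11.
Insert 193: h=6, slots 6,7,10 occupied → index 15.
Insert 146: h=10, slots 10,11 occupied → index 14.
Insert 924: h=6, slots 6,7,10,15 occupied → index 5.
Table: [∅, ∅, ∅, ∅, ∅, 924, 703, 516, ∅, ∅, 159, 826, ∅, ∅, 146, 193, ∅]

5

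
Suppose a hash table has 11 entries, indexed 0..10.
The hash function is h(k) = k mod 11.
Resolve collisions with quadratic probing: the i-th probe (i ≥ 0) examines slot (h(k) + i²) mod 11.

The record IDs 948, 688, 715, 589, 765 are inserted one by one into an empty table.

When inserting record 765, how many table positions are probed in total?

3

948: h=2 → slot 2
688: h=6 → slot 6
715: h=0 → slot 0
589: h=6, probe 6,7 → slot 7
765: h=6, probe 6,7,10 → slot 10
Table: [715, —, 948, —, —, —, 688, 589, —, —, 765]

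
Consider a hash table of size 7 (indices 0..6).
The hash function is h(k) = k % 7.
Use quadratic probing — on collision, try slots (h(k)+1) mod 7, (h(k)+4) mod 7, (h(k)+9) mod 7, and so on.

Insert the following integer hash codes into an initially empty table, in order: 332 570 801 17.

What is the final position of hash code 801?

Insert 332: h=3, slot 3 empty => index 3.
Insert 570: h=3, slot 3 occupied => index 4.
Insert 801: h=3, slots 3,4 occupied => index 0.
Insert 17: h=3, slots 3,4,0 occupied => index 5.
Table: [801, -, -, 332, 570, 17, -]

0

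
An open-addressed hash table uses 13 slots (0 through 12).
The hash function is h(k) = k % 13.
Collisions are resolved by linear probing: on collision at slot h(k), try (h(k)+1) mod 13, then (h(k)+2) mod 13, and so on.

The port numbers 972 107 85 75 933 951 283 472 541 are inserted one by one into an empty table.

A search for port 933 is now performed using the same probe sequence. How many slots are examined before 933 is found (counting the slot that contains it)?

3

Insert 972: h=10, slot 10 empty => index 10.
Insert 107: h=3, slot 3 empty => index 3.
Insert 85: h=7, slot 7 empty => index 7.
Insert 75: h=10, slot 10 occupied => index 11.
Insert 933: h=10, slots 10,11 occupied => index 12.
Insert 951: h=2, slot 2 empty => index 2.
Insert 283: h=10, slots 10,11,12 occupied => index 0.
Insert 472: h=4, slot 4 empty => index 4.
Insert 541: h=8, slot 8 empty => index 8.
Table: [283, ∅, 951, 107, 472, ∅, ∅, 85, 541, ∅, 972, 75, 933]
Lookup 933: h=10, probe 10,11,12 → found at 12.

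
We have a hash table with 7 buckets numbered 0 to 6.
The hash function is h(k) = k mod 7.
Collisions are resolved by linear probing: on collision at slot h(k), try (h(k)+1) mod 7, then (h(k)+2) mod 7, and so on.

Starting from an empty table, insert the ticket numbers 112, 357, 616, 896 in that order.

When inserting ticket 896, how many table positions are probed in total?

4

112 hashes to 0; slot 0 is free → place at 0.
357 hashes to 0; 0 taken → place at 1.
616 hashes to 0; 0,1 taken → place at 2.
896 hashes to 0; 0,1,2 taken → place at 3.
Table: [112, 357, 616, 896, —, —, —]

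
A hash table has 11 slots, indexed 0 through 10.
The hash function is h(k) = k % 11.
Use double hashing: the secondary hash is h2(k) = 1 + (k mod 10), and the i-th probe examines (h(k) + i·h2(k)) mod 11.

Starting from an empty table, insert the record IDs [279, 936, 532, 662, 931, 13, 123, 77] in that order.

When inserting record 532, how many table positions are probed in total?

2

279 hashes to 4; slot 4 is free => place at 4.
936 hashes to 1; slot 1 is free => place at 1.
532 hashes to 4, h2=3; 4 taken => place at 7.
662 hashes to 2; slot 2 is free => place at 2.
931 hashes to 7, h2=2; 7 taken => place at 9.
13 hashes to 2, h2=4; 2 taken => place at 6.
123 hashes to 2, h2=4; 2,6 taken => place at 10.
77 hashes to 0; slot 0 is free => place at 0.
Table: [77, 936, 662, -, 279, -, 13, 532, -, 931, 123]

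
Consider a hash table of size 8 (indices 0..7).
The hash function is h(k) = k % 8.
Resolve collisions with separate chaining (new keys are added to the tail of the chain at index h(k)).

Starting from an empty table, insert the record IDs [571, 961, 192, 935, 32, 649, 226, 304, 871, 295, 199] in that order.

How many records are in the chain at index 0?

3

571 -> bucket 3
961 -> bucket 1
192 -> bucket 0
935 -> bucket 7
32 -> bucket 0 (collision)
649 -> bucket 1 (collision)
226 -> bucket 2
304 -> bucket 0 (collision)
871 -> bucket 7 (collision)
295 -> bucket 7 (collision)
199 -> bucket 7 (collision)
Final buckets:
0: 192 -> 32 -> 304
1: 961 -> 649
2: 226
3: 571
4: ∅
5: ∅
6: ∅
7: 935 -> 871 -> 295 -> 199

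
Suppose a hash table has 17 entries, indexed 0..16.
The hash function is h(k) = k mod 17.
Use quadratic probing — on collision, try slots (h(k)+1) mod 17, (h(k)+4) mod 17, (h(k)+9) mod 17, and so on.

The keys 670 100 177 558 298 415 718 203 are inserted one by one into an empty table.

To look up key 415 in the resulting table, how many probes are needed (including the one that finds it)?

3

Insert 670: h=7, slot 7 empty → index 7.
Insert 100: h=15, slot 15 empty → index 15.
Insert 177: h=7, slot 7 occupied → index 8.
Insert 558: h=14, slot 14 empty → index 14.
Insert 298: h=9, slot 9 empty → index 9.
Insert 415: h=7, slots 7,8 occupied → index 11.
Insert 718: h=4, slot 4 empty → index 4.
Insert 203: h=16, slot 16 empty → index 16.
Table: [-, -, -, -, 718, -, -, 670, 177, 298, -, 415, -, -, 558, 100, 203]
Lookup 415: h=7, probe 7,8,11 → found at 11.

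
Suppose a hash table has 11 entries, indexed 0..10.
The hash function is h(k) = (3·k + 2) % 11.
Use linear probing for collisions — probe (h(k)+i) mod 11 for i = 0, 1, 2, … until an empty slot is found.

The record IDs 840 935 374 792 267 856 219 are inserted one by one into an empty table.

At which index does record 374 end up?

840 hashes to 3; slot 3 is free -> place at 3.
935 hashes to 2; slot 2 is free -> place at 2.
374 hashes to 2; 2,3 taken -> place at 4.
792 hashes to 2; 2,3,4 taken -> place at 5.
267 hashes to 0; slot 0 is free -> place at 0.
856 hashes to 7; slot 7 is free -> place at 7.
219 hashes to 10; slot 10 is free -> place at 10.
Table: [267, —, 935, 840, 374, 792, —, 856, —, —, 219]

4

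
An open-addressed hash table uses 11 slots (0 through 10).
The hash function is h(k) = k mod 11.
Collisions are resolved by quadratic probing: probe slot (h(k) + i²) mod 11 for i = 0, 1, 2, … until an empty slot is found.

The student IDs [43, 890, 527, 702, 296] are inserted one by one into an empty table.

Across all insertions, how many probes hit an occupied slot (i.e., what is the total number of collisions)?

6

Insert 43: h=10, slot 10 empty -> index 10.
Insert 890: h=10, slot 10 occupied -> index 0.
Insert 527: h=10, slots 10,0 occupied -> index 3.
Insert 702: h=9, slot 9 empty -> index 9.
Insert 296: h=10, slots 10,0,3 occupied -> index 8.
Table: [890, -, -, 527, -, -, -, -, 296, 702, 43]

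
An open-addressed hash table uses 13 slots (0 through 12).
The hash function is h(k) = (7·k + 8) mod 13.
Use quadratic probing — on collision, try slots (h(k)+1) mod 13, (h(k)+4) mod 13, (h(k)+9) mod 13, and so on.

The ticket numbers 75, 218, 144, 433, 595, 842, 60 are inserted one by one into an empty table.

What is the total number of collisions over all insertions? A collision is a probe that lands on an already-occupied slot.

6

75: h=0 -> slot 0
218: h=0, probe 0,1 -> slot 1
144: h=2 -> slot 2
433: h=10 -> slot 10
595: h=0, probe 0,1,4 -> slot 4
842: h=0, probe 0,1,4,9 -> slot 9
60: h=12 -> slot 12
Table: [75, 218, 144, —, 595, —, —, —, —, 842, 433, —, 60]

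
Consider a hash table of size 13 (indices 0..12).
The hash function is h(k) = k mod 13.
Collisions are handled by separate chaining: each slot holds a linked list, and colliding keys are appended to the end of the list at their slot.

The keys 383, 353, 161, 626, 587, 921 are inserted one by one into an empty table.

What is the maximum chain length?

Insert 383: h=6, bucket 6 empty -> new chain.
Insert 353: h=2, bucket 2 empty -> new chain.
Insert 161: h=5, bucket 5 empty -> new chain.
Insert 626: h=2, bucket 2 nonempty -> append to chain.
Insert 587: h=2, bucket 2 nonempty -> append to chain.
Insert 921: h=11, bucket 11 empty -> new chain.
Final buckets:
0: ∅
1: ∅
2: 353 -> 626 -> 587
3: ∅
4: ∅
5: 161
6: 383
7: ∅
8: ∅
9: ∅
10: ∅
11: 921
12: ∅

3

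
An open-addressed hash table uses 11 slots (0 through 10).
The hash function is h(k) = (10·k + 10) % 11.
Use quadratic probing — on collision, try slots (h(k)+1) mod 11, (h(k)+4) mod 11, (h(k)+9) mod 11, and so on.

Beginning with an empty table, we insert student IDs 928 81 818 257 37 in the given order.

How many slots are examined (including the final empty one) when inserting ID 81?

Insert 928: h=6, slot 6 empty → index 6.
Insert 81: h=6, slot 6 occupied → index 7.
Insert 818: h=6, slots 6,7 occupied → index 10.
Insert 257: h=6, slots 6,7,10 occupied → index 4.
Insert 37: h=6, slots 6,7,10,4 occupied → index 0.
Table: [37, -, -, -, 257, -, 928, 81, -, -, 818]

2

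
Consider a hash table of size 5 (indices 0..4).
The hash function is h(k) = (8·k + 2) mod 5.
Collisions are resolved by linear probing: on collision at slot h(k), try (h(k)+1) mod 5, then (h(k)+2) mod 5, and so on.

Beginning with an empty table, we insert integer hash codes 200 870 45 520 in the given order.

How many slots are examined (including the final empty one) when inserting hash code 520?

Insert 200: h=2, slot 2 empty => index 2.
Insert 870: h=2, slot 2 occupied => index 3.
Insert 45: h=2, slots 2,3 occupied => index 4.
Insert 520: h=2, slots 2,3,4 occupied => index 0.
Table: [520, ., 200, 870, 45]

4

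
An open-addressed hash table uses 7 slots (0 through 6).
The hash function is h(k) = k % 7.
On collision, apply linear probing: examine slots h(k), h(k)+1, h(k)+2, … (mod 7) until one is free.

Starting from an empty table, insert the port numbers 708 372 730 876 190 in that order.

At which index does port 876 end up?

4

708 hashes to 1; slot 1 is free → place at 1.
372 hashes to 1; 1 taken → place at 2.
730 hashes to 2; 2 taken → place at 3.
876 hashes to 1; 1,2,3 taken → place at 4.
190 hashes to 1; 1,2,3,4 taken → place at 5.
Table: [., 708, 372, 730, 876, 190, .]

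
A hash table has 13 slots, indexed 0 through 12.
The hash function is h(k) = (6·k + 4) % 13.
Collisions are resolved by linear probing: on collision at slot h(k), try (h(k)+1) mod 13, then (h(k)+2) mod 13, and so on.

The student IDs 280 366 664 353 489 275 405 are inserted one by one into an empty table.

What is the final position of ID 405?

280: h=7 → slot 7
366: h=3 → slot 3
664: h=10 → slot 10
353: h=3, probe 3,4 → slot 4
489: h=0 → slot 0
275: h=3, probe 3,4,5 → slot 5
405: h=3, probe 3,4,5,6 → slot 6
Table: [489, _, _, 366, 353, 275, 405, 280, _, _, 664, _, _]

6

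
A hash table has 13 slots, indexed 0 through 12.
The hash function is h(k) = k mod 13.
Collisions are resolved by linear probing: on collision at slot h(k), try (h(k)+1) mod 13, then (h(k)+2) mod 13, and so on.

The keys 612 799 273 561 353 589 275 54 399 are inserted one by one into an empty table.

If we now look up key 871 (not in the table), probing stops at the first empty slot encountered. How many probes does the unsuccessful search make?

9

Insert 612: h=1, slot 1 empty → index 1.
Insert 799: h=6, slot 6 empty → index 6.
Insert 273: h=0, slot 0 empty → index 0.
Insert 561: h=2, slot 2 empty → index 2.
Insert 353: h=2, slot 2 occupied → index 3.
Insert 589: h=4, slot 4 empty → index 4.
Insert 275: h=2, slots 2,3,4 occupied → index 5.
Insert 54: h=2, slots 2,3,4,5,6 occupied → index 7.
Insert 399: h=9, slot 9 empty → index 9.
Table: [273, 612, 561, 353, 589, 275, 799, 54, ∅, 399, ∅, ∅, ∅]
Lookup 871: h=0, probe 0,1,2,3,4,5,6,7,8 → slot 8 empty, not found.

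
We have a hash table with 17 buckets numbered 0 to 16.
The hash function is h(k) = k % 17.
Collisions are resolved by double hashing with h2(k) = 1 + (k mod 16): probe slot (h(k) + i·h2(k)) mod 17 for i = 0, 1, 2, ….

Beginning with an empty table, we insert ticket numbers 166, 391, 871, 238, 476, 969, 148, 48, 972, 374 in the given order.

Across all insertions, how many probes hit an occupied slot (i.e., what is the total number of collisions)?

5

Insert 166: h=13, slot 13 empty => index 13.
Insert 391: h=0, slot 0 empty => index 0.
Insert 871: h=4, slot 4 empty => index 4.
Insert 238: h=0, h2=15, slot 0 occupied => index 15.
Insert 476: h=0, h2=13, slots 0,13 occupied => index 9.
Insert 969: h=0, h2=10, slot 0 occupied => index 10.
Insert 148: h=12, slot 12 empty => index 12.
Insert 48: h=14, slot 14 empty => index 14.
Insert 972: h=3, slot 3 empty => index 3.
Insert 374: h=0, h2=7, slot 0 occupied => index 7.
Table: [391, _, _, 972, 871, _, _, 374, _, 476, 969, _, 148, 166, 48, 238, _]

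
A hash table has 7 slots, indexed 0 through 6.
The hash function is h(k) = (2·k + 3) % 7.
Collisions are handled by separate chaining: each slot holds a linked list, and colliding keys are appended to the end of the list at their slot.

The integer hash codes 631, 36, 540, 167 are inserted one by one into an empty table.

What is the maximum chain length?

3

Insert 631: h=5, bucket 5 empty -> new chain.
Insert 36: h=5, bucket 5 nonempty -> append to chain.
Insert 540: h=5, bucket 5 nonempty -> append to chain.
Insert 167: h=1, bucket 1 empty -> new chain.
Final buckets:
0: .
1: 167
2: .
3: .
4: .
5: 631 -> 36 -> 540
6: .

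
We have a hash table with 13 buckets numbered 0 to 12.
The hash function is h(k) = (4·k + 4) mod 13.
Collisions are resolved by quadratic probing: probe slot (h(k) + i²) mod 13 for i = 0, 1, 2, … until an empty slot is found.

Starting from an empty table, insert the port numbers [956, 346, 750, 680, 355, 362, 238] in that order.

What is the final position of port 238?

11

956 hashes to 6; slot 6 is free → place at 6.
346 hashes to 10; slot 10 is free → place at 10.
750 hashes to 1; slot 1 is free → place at 1.
680 hashes to 7; slot 7 is free → place at 7.
355 hashes to 7; 7 taken → place at 8.
362 hashes to 9; slot 9 is free → place at 9.
238 hashes to 7; 7,8 taken → place at 11.
Table: [., 750, ., ., ., ., 956, 680, 355, 362, 346, 238, .]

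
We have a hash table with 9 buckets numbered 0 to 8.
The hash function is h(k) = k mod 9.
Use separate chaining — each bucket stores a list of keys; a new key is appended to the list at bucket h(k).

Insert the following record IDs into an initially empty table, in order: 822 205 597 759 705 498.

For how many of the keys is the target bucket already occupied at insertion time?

Insert 822: h=3, bucket 3 empty → new chain.
Insert 205: h=7, bucket 7 empty → new chain.
Insert 597: h=3, bucket 3 nonempty → append to chain.
Insert 759: h=3, bucket 3 nonempty → append to chain.
Insert 705: h=3, bucket 3 nonempty → append to chain.
Insert 498: h=3, bucket 3 nonempty → append to chain.
Final buckets:
0: .
1: .
2: .
3: 822 -> 597 -> 759 -> 705 -> 498
4: .
5: .
6: .
7: 205
8: .

4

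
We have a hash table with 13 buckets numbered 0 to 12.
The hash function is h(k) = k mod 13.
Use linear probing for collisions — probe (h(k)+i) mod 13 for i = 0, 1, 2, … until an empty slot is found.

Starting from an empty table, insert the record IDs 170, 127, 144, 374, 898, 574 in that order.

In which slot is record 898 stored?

170: h=1 → slot 1
127: h=10 → slot 10
144: h=1, probe 1,2 → slot 2
374: h=10, probe 10,11 → slot 11
898: h=1, probe 1,2,3 → slot 3
574: h=2, probe 2,3,4 → slot 4
Table: [., 170, 144, 898, 574, ., ., ., ., ., 127, 374, .]

3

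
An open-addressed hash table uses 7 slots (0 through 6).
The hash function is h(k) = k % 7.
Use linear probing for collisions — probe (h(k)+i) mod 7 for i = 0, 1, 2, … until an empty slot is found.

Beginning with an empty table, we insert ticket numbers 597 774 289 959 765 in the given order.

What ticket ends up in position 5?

597: h=2 -> slot 2
774: h=4 -> slot 4
289: h=2, probe 2,3 -> slot 3
959: h=0 -> slot 0
765: h=2, probe 2,3,4,5 -> slot 5
Table: [959, ., 597, 289, 774, 765, .]

765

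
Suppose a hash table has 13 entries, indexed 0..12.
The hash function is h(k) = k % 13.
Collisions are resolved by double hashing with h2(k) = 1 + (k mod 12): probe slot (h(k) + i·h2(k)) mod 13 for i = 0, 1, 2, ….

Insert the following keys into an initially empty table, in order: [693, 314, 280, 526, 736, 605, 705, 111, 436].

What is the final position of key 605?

0

Insert 693: h=4, slot 4 empty -> index 4.
Insert 314: h=2, slot 2 empty -> index 2.
Insert 280: h=7, slot 7 empty -> index 7.
Insert 526: h=6, slot 6 empty -> index 6.
Insert 736: h=8, slot 8 empty -> index 8.
Insert 605: h=7, h2=6, slot 7 occupied -> index 0.
Insert 705: h=3, slot 3 empty -> index 3.
Insert 111: h=7, h2=4, slot 7 occupied -> index 11.
Insert 436: h=7, h2=5, slot 7 occupied -> index 12.
Table: [605, ., 314, 705, 693, ., 526, 280, 736, ., ., 111, 436]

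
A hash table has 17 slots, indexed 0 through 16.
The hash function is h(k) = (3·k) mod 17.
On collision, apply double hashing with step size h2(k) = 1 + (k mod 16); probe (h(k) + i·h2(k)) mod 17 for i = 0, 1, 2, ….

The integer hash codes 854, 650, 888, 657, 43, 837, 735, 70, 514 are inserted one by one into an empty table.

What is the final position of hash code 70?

Insert 854: h=12, slot 12 empty → index 12.
Insert 650: h=12, h2=11, slot 12 occupied → index 6.
Insert 888: h=12, h2=9, slot 12 occupied → index 4.
Insert 657: h=16, slot 16 empty → index 16.
Insert 43: h=10, slot 10 empty → index 10.
Insert 837: h=12, h2=6, slot 12 occupied → index 1.
Insert 735: h=12, h2=16, slot 12 occupied → index 11.
Insert 70: h=6, h2=7, slot 6 occupied → index 13.
Insert 514: h=12, h2=3, slot 12 occupied → index 15.
Table: [—, 837, —, —, 888, —, 650, —, —, —, 43, 735, 854, 70, —, 514, 657]

13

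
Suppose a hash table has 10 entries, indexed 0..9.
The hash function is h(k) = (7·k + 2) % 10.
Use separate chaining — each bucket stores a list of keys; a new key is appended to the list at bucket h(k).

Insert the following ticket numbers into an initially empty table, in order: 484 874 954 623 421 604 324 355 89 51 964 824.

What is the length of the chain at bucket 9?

484 → bucket 0
874 → bucket 0 (collision)
954 → bucket 0 (collision)
623 → bucket 3
421 → bucket 9
604 → bucket 0 (collision)
324 → bucket 0 (collision)
355 → bucket 7
89 → bucket 5
51 → bucket 9 (collision)
964 → bucket 0 (collision)
824 → bucket 0 (collision)
Final buckets:
0: 484 -> 874 -> 954 -> 604 -> 324 -> 964 -> 824
1: ∅
2: ∅
3: 623
4: ∅
5: 89
6: ∅
7: 355
8: ∅
9: 421 -> 51

2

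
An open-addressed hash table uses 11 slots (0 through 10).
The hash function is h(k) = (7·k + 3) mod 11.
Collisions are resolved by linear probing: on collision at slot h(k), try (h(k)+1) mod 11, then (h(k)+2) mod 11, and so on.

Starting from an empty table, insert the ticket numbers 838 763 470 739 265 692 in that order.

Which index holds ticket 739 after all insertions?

7

838: h=6 → slot 6
763: h=9 → slot 9
470: h=4 → slot 4
739: h=6, probe 6,7 → slot 7
265: h=10 → slot 10
692: h=7, probe 7,8 → slot 8
Table: [-, -, -, -, 470, -, 838, 739, 692, 763, 265]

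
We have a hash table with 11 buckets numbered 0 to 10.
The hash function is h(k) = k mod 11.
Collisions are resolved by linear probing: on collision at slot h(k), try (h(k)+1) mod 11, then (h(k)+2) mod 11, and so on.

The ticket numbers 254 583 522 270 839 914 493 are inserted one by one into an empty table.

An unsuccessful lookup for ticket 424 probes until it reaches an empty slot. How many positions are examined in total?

Insert 254: h=1, slot 1 empty => index 1.
Insert 583: h=0, slot 0 empty => index 0.
Insert 522: h=5, slot 5 empty => index 5.
Insert 270: h=6, slot 6 empty => index 6.
Insert 839: h=3, slot 3 empty => index 3.
Insert 914: h=1, slot 1 occupied => index 2.
Insert 493: h=9, slot 9 empty => index 9.
Table: [583, 254, 914, 839, ∅, 522, 270, ∅, ∅, 493, ∅]
Lookup 424: h=6, probe 6,7 → slot 7 empty, not found.

2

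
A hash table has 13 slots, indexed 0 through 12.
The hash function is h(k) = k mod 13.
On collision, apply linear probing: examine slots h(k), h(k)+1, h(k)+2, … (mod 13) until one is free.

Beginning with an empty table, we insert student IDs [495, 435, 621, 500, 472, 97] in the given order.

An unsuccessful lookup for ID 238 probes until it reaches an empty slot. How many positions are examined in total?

2

495: h=1 -> slot 1
435: h=6 -> slot 6
621: h=10 -> slot 10
500: h=6, probe 6,7 -> slot 7
472: h=4 -> slot 4
97: h=6, probe 6,7,8 -> slot 8
Table: [∅, 495, ∅, ∅, 472, ∅, 435, 500, 97, ∅, 621, ∅, ∅]
Lookup 238: h=4, probe 4,5 → slot 5 empty, not found.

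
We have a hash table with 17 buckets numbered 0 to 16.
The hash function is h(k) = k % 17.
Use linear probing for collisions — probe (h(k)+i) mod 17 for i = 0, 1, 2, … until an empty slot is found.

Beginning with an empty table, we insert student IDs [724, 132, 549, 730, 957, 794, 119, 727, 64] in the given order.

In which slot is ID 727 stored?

14

724 hashes to 10; slot 10 is free -> place at 10.
132 hashes to 13; slot 13 is free -> place at 13.
549 hashes to 5; slot 5 is free -> place at 5.
730 hashes to 16; slot 16 is free -> place at 16.
957 hashes to 5; 5 taken -> place at 6.
794 hashes to 12; slot 12 is free -> place at 12.
119 hashes to 0; slot 0 is free -> place at 0.
727 hashes to 13; 13 taken -> place at 14.
64 hashes to 13; 13,14 taken -> place at 15.
Table: [119, ∅, ∅, ∅, ∅, 549, 957, ∅, ∅, ∅, 724, ∅, 794, 132, 727, 64, 730]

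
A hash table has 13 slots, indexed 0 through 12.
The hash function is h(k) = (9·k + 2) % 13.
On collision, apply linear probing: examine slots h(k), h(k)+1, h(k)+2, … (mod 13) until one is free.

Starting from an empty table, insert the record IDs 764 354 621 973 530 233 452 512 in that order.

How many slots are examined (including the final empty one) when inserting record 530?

4

764: h=1 -> slot 1
354: h=3 -> slot 3
621: h=1, probe 1,2 -> slot 2
973: h=10 -> slot 10
530: h=1, probe 1,2,3,4 -> slot 4
233: h=6 -> slot 6
452: h=1, probe 1,2,3,4,5 -> slot 5
512: h=8 -> slot 8
Table: [., 764, 621, 354, 530, 452, 233, ., 512, ., 973, ., .]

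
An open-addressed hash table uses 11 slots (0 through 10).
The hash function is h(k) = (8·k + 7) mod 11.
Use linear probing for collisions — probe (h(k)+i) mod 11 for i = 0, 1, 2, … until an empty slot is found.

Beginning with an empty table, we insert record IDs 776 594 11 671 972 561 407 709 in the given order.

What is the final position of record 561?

776 hashes to 0; slot 0 is free => place at 0.
594 hashes to 7; slot 7 is free => place at 7.
11 hashes to 7; 7 taken => place at 8.
671 hashes to 7; 7,8 taken => place at 9.
972 hashes to 6; slot 6 is free => place at 6.
561 hashes to 7; 7,8,9 taken => place at 10.
407 hashes to 7; 7,8,9,10,0 taken => place at 1.
709 hashes to 3; slot 3 is free => place at 3.
Table: [776, 407, ∅, 709, ∅, ∅, 972, 594, 11, 671, 561]

10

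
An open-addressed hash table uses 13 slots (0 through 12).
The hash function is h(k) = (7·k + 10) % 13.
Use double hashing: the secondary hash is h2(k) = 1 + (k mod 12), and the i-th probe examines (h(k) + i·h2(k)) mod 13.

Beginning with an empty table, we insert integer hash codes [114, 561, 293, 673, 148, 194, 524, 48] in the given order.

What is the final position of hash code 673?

114 hashes to 2; slot 2 is free => place at 2.
561 hashes to 11; slot 11 is free => place at 11.
293 hashes to 7; slot 7 is free => place at 7.
673 hashes to 2, h2=2; 2 taken => place at 4.
148 hashes to 6; slot 6 is free => place at 6.
194 hashes to 3; slot 3 is free => place at 3.
524 hashes to 12; slot 12 is free => place at 12.
48 hashes to 8; slot 8 is free => place at 8.
Table: [., ., 114, 194, 673, ., 148, 293, 48, ., ., 561, 524]

4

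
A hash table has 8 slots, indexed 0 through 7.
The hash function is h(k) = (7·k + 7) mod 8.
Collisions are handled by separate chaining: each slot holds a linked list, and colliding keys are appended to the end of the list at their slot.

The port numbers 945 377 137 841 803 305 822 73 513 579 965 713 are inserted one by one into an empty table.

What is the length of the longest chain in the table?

945 → bucket 6
377 → bucket 6 (collision)
137 → bucket 6 (collision)
841 → bucket 6 (collision)
803 → bucket 4
305 → bucket 6 (collision)
822 → bucket 1
73 → bucket 6 (collision)
513 → bucket 6 (collision)
579 → bucket 4 (collision)
965 → bucket 2
713 → bucket 6 (collision)
Final buckets:
0: ∅
1: 822
2: 965
3: ∅
4: 803 -> 579
5: ∅
6: 945 -> 377 -> 137 -> 841 -> 305 -> 73 -> 513 -> 713
7: ∅

8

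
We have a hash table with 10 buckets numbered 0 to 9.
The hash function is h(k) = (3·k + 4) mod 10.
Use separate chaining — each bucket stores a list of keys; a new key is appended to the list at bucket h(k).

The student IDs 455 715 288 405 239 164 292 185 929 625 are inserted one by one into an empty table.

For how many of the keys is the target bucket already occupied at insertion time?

5

Insert 455: h=9, bucket 9 empty -> new chain.
Insert 715: h=9, bucket 9 nonempty -> append to chain.
Insert 288: h=8, bucket 8 empty -> new chain.
Insert 405: h=9, bucket 9 nonempty -> append to chain.
Insert 239: h=1, bucket 1 empty -> new chain.
Insert 164: h=6, bucket 6 empty -> new chain.
Insert 292: h=0, bucket 0 empty -> new chain.
Insert 185: h=9, bucket 9 nonempty -> append to chain.
Insert 929: h=1, bucket 1 nonempty -> append to chain.
Insert 625: h=9, bucket 9 nonempty -> append to chain.
Final buckets:
0: 292
1: 239 -> 929
2: .
3: .
4: .
5: .
6: 164
7: .
8: 288
9: 455 -> 715 -> 405 -> 185 -> 625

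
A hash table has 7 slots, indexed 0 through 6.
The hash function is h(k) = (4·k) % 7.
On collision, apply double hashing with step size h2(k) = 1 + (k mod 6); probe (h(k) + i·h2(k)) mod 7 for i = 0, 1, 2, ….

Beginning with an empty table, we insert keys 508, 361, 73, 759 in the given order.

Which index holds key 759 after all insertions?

6

Insert 508: h=2, slot 2 empty -> index 2.
Insert 361: h=2, h2=2, slot 2 occupied -> index 4.
Insert 73: h=5, slot 5 empty -> index 5.
Insert 759: h=5, h2=4, slots 5,2 occupied -> index 6.
Table: [., ., 508, ., 361, 73, 759]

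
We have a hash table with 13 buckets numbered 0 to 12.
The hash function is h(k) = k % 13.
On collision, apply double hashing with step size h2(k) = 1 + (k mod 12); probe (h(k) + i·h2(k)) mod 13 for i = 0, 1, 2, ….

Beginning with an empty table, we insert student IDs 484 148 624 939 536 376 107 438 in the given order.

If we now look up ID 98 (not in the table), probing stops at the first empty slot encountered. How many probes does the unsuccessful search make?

484: h=3 → slot 3
148: h=5 → slot 5
624: h=0 → slot 0
939: h=3, h2=4, probe 3,7 → slot 7
536: h=3, h2=9, probe 3,12 → slot 12
376: h=12, h2=5, probe 12,4 → slot 4
107: h=3, h2=12, probe 3,2 → slot 2
438: h=9 → slot 9
Table: [624, —, 107, 484, 376, 148, —, 939, —, 438, —, —, 536]
Lookup 98: h=7, h2=3, probe 7,10 → slot 10 empty, not found.

2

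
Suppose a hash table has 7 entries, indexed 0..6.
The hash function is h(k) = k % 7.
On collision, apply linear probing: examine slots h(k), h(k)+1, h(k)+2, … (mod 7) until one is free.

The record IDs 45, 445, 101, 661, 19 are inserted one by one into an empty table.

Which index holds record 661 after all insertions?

6

45 hashes to 3; slot 3 is free -> place at 3.
445 hashes to 4; slot 4 is free -> place at 4.
101 hashes to 3; 3,4 taken -> place at 5.
661 hashes to 3; 3,4,5 taken -> place at 6.
19 hashes to 5; 5,6 taken -> place at 0.
Table: [19, -, -, 45, 445, 101, 661]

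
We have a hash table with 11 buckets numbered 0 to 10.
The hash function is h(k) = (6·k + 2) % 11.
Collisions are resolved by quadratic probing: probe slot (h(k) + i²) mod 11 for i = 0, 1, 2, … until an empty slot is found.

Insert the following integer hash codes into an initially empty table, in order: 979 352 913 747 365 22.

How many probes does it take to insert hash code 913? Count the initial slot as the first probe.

3

Insert 979: h=2, slot 2 empty -> index 2.
Insert 352: h=2, slot 2 occupied -> index 3.
Insert 913: h=2, slots 2,3 occupied -> index 6.
Insert 747: h=7, slot 7 empty -> index 7.
Insert 365: h=3, slot 3 occupied -> index 4.
Insert 22: h=2, slots 2,3,6 occupied -> index 0.
Table: [22, -, 979, 352, 365, -, 913, 747, -, -, -]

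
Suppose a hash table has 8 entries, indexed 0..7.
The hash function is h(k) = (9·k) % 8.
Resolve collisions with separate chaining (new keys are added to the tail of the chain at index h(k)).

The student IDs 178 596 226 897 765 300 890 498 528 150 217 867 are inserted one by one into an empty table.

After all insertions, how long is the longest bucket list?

Insert 178: h=2, bucket 2 empty → new chain.
Insert 596: h=4, bucket 4 empty → new chain.
Insert 226: h=2, bucket 2 nonempty → append to chain.
Insert 897: h=1, bucket 1 empty → new chain.
Insert 765: h=5, bucket 5 empty → new chain.
Insert 300: h=4, bucket 4 nonempty → append to chain.
Insert 890: h=2, bucket 2 nonempty → append to chain.
Insert 498: h=2, bucket 2 nonempty → append to chain.
Insert 528: h=0, bucket 0 empty → new chain.
Insert 150: h=6, bucket 6 empty → new chain.
Insert 217: h=1, bucket 1 nonempty → append to chain.
Insert 867: h=3, bucket 3 empty → new chain.
Final buckets:
0: 528
1: 897 -> 217
2: 178 -> 226 -> 890 -> 498
3: 867
4: 596 -> 300
5: 765
6: 150
7: -

4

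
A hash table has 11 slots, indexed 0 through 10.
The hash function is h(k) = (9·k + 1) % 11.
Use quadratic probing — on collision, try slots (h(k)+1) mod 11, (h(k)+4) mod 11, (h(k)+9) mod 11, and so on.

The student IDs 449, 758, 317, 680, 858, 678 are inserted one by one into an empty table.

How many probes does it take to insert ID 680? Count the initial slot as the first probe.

449: h=5 => slot 5
758: h=3 => slot 3
317: h=5, probe 5,6 => slot 6
680: h=5, probe 5,6,9 => slot 9
858: h=1 => slot 1
678: h=9, probe 9,10 => slot 10
Table: [., 858, ., 758, ., 449, 317, ., ., 680, 678]

3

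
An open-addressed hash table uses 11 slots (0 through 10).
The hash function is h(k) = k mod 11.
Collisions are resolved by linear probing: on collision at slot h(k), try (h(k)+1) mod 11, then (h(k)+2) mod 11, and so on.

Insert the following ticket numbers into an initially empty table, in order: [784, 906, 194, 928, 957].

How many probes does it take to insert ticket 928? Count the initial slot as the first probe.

2

Insert 784: h=3, slot 3 empty => index 3.
Insert 906: h=4, slot 4 empty => index 4.
Insert 194: h=7, slot 7 empty => index 7.
Insert 928: h=4, slot 4 occupied => index 5.
Insert 957: h=0, slot 0 empty => index 0.
Table: [957, ∅, ∅, 784, 906, 928, ∅, 194, ∅, ∅, ∅]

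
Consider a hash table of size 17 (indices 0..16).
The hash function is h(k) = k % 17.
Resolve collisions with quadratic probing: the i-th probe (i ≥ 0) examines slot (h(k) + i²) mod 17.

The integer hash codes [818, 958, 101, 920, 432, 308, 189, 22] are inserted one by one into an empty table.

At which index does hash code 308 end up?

818: h=2 => slot 2
958: h=6 => slot 6
101: h=16 => slot 16
920: h=2, probe 2,3 => slot 3
432: h=7 => slot 7
308: h=2, probe 2,3,6,11 => slot 11
189: h=2, probe 2,3,6,11,1 => slot 1
22: h=5 => slot 5
Table: [∅, 189, 818, 920, ∅, 22, 958, 432, ∅, ∅, ∅, 308, ∅, ∅, ∅, ∅, 101]

11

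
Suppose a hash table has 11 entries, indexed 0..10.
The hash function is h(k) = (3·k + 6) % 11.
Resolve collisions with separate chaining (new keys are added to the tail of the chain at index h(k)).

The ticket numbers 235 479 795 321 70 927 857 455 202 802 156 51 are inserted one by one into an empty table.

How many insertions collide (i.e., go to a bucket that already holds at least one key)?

6

235 -> bucket 7
479 -> bucket 2
795 -> bucket 4
321 -> bucket 1
70 -> bucket 7 (collision)
927 -> bucket 4 (collision)
857 -> bucket 3
455 -> bucket 7 (collision)
202 -> bucket 7 (collision)
802 -> bucket 3 (collision)
156 -> bucket 1 (collision)
51 -> bucket 5
Final buckets:
0: .
1: 321 -> 156
2: 479
3: 857 -> 802
4: 795 -> 927
5: 51
6: .
7: 235 -> 70 -> 455 -> 202
8: .
9: .
10: .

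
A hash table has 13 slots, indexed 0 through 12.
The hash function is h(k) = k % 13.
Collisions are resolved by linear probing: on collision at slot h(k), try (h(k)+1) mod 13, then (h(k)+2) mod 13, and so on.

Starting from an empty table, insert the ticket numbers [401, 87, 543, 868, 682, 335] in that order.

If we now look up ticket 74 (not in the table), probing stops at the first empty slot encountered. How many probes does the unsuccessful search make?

6

401 hashes to 11; slot 11 is free → place at 11.
87 hashes to 9; slot 9 is free → place at 9.
543 hashes to 10; slot 10 is free → place at 10.
868 hashes to 10; 10,11 taken → place at 12.
682 hashes to 6; slot 6 is free → place at 6.
335 hashes to 10; 10,11,12 taken → place at 0.
Table: [335, ., ., ., ., ., 682, ., ., 87, 543, 401, 868]
Lookup 74: h=9, probe 9,10,11,12,0,1 → slot 1 empty, not found.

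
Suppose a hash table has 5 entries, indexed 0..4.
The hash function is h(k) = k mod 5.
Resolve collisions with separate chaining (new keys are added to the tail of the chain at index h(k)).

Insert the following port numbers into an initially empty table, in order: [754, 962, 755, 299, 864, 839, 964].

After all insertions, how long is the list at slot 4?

Insert 754: h=4, bucket 4 empty -> new chain.
Insert 962: h=2, bucket 2 empty -> new chain.
Insert 755: h=0, bucket 0 empty -> new chain.
Insert 299: h=4, bucket 4 nonempty -> append to chain.
Insert 864: h=4, bucket 4 nonempty -> append to chain.
Insert 839: h=4, bucket 4 nonempty -> append to chain.
Insert 964: h=4, bucket 4 nonempty -> append to chain.
Final buckets:
0: 755
1: .
2: 962
3: .
4: 754 -> 299 -> 864 -> 839 -> 964

5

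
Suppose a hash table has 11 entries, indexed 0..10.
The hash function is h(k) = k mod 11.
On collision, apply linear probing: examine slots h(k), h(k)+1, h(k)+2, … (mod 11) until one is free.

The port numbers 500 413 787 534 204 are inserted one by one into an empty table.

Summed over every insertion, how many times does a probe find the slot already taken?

6

500: h=5 → slot 5
413: h=6 → slot 6
787: h=6, probe 6,7 → slot 7
534: h=6, probe 6,7,8 → slot 8
204: h=6, probe 6,7,8,9 → slot 9
Table: [—, —, —, —, —, 500, 413, 787, 534, 204, —]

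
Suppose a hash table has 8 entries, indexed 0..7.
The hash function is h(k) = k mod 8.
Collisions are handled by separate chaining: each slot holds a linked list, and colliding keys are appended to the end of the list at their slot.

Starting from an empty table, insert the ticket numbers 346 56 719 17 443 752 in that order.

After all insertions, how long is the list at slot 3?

1

Insert 346: h=2, bucket 2 empty → new chain.
Insert 56: h=0, bucket 0 empty → new chain.
Insert 719: h=7, bucket 7 empty → new chain.
Insert 17: h=1, bucket 1 empty → new chain.
Insert 443: h=3, bucket 3 empty → new chain.
Insert 752: h=0, bucket 0 nonempty → append to chain.
Final buckets:
0: 56 -> 752
1: 17
2: 346
3: 443
4: —
5: —
6: —
7: 719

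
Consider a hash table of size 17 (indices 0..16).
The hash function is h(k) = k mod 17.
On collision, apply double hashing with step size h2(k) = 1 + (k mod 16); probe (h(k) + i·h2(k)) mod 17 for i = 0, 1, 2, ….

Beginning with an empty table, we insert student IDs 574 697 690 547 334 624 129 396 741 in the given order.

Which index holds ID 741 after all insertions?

574: h=13 => slot 13
697: h=0 => slot 0
690: h=10 => slot 10
547: h=3 => slot 3
334: h=11 => slot 11
624: h=12 => slot 12
129: h=10, h2=2, probe 10,12,14 => slot 14
396: h=5 => slot 5
741: h=10, h2=6, probe 10,16 => slot 16
Table: [697, -, -, 547, -, 396, -, -, -, -, 690, 334, 624, 574, 129, -, 741]

16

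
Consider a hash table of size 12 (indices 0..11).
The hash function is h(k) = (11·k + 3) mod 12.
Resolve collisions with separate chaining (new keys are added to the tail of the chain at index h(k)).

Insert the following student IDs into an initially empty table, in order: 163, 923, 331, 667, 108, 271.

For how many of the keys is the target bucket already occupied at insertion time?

3

163 -> bucket 8
923 -> bucket 4
331 -> bucket 8 (collision)
667 -> bucket 8 (collision)
108 -> bucket 3
271 -> bucket 8 (collision)
Final buckets:
0: —
1: —
2: —
3: 108
4: 923
5: —
6: —
7: —
8: 163 -> 331 -> 667 -> 271
9: —
10: —
11: —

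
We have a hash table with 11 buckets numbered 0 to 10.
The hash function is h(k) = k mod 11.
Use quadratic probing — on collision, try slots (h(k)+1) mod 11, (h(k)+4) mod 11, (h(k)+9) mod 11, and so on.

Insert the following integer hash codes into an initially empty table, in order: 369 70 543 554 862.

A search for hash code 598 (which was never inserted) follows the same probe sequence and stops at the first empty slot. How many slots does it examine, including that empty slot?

369: h=6 => slot 6
70: h=4 => slot 4
543: h=4, probe 4,5 => slot 5
554: h=4, probe 4,5,8 => slot 8
862: h=4, probe 4,5,8,2 => slot 2
Table: [—, —, 862, —, 70, 543, 369, —, 554, —, —]
Lookup 598: h=4, probe 4,5,8,2,9 → slot 9 empty, not found.

5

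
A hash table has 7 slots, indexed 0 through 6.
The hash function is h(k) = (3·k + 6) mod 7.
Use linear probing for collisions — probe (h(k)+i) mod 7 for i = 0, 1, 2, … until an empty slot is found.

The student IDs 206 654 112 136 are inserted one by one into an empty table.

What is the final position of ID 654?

2

206 hashes to 1; slot 1 is free => place at 1.
654 hashes to 1; 1 taken => place at 2.
112 hashes to 6; slot 6 is free => place at 6.
136 hashes to 1; 1,2 taken => place at 3.
Table: [., 206, 654, 136, ., ., 112]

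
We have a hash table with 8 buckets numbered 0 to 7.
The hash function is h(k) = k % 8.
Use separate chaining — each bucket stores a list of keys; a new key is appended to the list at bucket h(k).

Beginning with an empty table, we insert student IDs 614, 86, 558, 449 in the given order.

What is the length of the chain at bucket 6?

Insert 614: h=6, bucket 6 empty -> new chain.
Insert 86: h=6, bucket 6 nonempty -> append to chain.
Insert 558: h=6, bucket 6 nonempty -> append to chain.
Insert 449: h=1, bucket 1 empty -> new chain.
Final buckets:
0: .
1: 449
2: .
3: .
4: .
5: .
6: 614 -> 86 -> 558
7: .

3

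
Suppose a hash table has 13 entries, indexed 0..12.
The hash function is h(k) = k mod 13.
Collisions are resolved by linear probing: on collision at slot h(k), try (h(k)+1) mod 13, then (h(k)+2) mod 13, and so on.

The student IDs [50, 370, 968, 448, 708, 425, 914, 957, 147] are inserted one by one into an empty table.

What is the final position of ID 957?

50: h=11 -> slot 11
370: h=6 -> slot 6
968: h=6, probe 6,7 -> slot 7
448: h=6, probe 6,7,8 -> slot 8
708: h=6, probe 6,7,8,9 -> slot 9
425: h=9, probe 9,10 -> slot 10
914: h=4 -> slot 4
957: h=8, probe 8,9,10,11,12 -> slot 12
147: h=4, probe 4,5 -> slot 5
Table: [_, _, _, _, 914, 147, 370, 968, 448, 708, 425, 50, 957]

12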